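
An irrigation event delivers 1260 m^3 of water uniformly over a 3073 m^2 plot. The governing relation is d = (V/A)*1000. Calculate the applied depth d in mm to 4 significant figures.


d = (1260 / 3073) * 1000 = 410.0 mm
Therefore the applied depth d = 410.0 mm.


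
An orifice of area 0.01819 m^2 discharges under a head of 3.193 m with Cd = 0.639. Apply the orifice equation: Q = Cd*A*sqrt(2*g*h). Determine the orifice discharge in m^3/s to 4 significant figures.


Q = 0.639 * 0.01819 * sqrt(2*9.81*3.193) = 0.09200 m^3/s
Therefore the orifice discharge = 0.09200 m^3/s.


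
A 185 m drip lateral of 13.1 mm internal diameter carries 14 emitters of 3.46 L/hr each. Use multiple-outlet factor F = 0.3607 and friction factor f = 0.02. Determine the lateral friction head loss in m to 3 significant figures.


Approach: apply Darcy-Weisbach with the multiple-outlet F-factor, Q = n*q/(3600*1000) m^3/s; v = Q/A; hf = F*f*(L/D)*(v^2/(2g)).
Q = 14*3.46/(3600*1000) = 1.3456e-05 m^3/s
A = pi*(13.1e-3/2)^2 = 1.3478e-04 m^2, so v = Q/A = 0.099832 m/s
hf = 0.3607*0.02*(185/0.0131)*(0.099832^2/(2*9.81)) = 0.0518 m
Therefore the lateral friction head loss = 0.0518 m.


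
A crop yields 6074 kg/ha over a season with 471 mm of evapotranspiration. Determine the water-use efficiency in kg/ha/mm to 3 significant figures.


Approach: apply the water-use efficiency ratio, WUE = yield/ET.
WUE = 6074 / 471 = 12.9 kg/ha/mm
Therefore the water-use efficiency = 12.9 kg/ha/mm.


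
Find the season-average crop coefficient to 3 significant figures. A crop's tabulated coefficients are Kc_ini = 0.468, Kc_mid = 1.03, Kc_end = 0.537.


Approach: apply a simple seasonal average, Kc_avg = (Kc_ini + Kc_mid + Kc_end)/3.
Kc_avg = (0.468 + 1.03 + 0.537)/3 = 0.678
Therefore the season-average crop coefficient = 0.678.


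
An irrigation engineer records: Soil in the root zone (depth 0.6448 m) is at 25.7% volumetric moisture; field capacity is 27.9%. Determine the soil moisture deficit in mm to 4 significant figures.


Approach: apply the soil moisture deficit relation, SMD = (FC - theta)/100 * depth * 1000.
SMD = (27.9 - 25.7)/100 * 0.6448 * 1000 = 14.19 mm
Therefore the soil moisture deficit = 14.19 mm.


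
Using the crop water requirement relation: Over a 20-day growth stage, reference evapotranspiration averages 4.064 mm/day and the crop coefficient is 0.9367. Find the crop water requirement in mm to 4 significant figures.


Approach: apply the crop water requirement relation, CWR = ET0 * Kc * days.
CWR = 4.064 * 0.9367 * 20 = 76.13 mm
Therefore the crop water requirement = 76.13 mm.


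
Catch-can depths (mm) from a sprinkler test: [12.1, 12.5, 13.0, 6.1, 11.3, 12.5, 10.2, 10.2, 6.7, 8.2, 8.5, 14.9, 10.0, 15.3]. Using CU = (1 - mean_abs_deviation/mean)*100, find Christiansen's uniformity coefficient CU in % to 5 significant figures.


mean = 10.82143 mm
mean |d_i - mean| = 2.264286 mm
CU = (1 - 2.264286/10.82143)*100 = 79.076 %
Therefore Christiansen's uniformity coefficient CU = 79.076 %.


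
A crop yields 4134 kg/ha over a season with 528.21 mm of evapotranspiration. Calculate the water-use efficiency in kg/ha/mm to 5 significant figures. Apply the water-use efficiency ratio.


Approach: apply the water-use efficiency ratio, WUE = yield/ET.
WUE = 4134 / 528.21 = 7.8264 kg/ha/mm
Therefore the water-use efficiency = 7.8264 kg/ha/mm.


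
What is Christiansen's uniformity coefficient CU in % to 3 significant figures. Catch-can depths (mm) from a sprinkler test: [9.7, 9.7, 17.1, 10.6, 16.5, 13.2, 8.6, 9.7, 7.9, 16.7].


Approach: apply Christiansen's uniformity coefficient, CU = (1 - mean_abs_deviation/mean)*100.
mean = 11.970 mm
mean |d_i - mean| = 3.1240 mm
CU = (1 - 3.1240/11.970)*100 = 73.9 %
Therefore Christiansen's uniformity coefficient CU = 73.9 %.


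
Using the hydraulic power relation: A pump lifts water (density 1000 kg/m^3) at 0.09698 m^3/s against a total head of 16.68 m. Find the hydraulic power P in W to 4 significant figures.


Approach: apply the hydraulic power relation, P = rho*g*Q*H.
P = 1000 * 9.81 * 0.09698 * 16.68 = 15870 W
Therefore the hydraulic power P = 15870 W.


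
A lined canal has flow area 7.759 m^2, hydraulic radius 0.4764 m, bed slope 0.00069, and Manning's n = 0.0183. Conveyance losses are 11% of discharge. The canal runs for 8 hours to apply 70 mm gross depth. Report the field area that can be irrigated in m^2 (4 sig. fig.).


Approach: apply Manning's equation with a conveyance and depth budget, Q = (1/n)*A*R^(2/3)*S^(1/2); Q_field = Q*(1-loss); Area = Q_field*t/(d/1000).
Step 1 — canal discharge (Manning's equation):
  Q = (1/0.0183) * 7.759 * 0.4764^(2/3) * 0.00069^(1/2) = 6.79350 m^3/s
Step 2 — delivered flow: Q_field = 6.79350*(1 - 11/100) = 6.04622 m^3/s
Step 3 — volume delivered: V = 6.04622 * 8*3600 = 174131 m^3
Step 4 — area served: A = V / (depth/1000) = 174131 / 0.07 = 2488000 m^2
Therefore the field area that can be irrigated = 2488000 m^2.


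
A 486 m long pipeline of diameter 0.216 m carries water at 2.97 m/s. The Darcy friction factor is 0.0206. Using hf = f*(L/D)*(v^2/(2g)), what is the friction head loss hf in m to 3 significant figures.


hf = 0.0206 * (486/0.216) * (2.97^2 / (2*9.81))
hf = 20.8 m
Therefore the friction head loss hf = 20.8 m.


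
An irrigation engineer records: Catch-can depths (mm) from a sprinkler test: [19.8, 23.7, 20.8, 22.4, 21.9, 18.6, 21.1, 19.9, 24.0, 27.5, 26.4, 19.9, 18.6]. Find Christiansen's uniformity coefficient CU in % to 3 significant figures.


Approach: apply Christiansen's uniformity coefficient, CU = (1 - mean_abs_deviation/mean)*100.
mean = 21.892 mm
mean |d_i - mean| = 2.2379 mm
CU = (1 - 2.2379/21.892)*100 = 89.8 %
Therefore Christiansen's uniformity coefficient CU = 89.8 %.


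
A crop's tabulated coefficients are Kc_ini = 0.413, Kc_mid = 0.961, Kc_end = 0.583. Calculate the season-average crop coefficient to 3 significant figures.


Approach: apply a simple seasonal average, Kc_avg = (Kc_ini + Kc_mid + Kc_end)/3.
Kc_avg = (0.413 + 0.961 + 0.583)/3 = 0.652
Therefore the season-average crop coefficient = 0.652.


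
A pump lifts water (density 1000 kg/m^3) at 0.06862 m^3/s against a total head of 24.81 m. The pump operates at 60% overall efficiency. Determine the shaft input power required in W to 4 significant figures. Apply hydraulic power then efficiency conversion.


Approach: apply hydraulic power then efficiency conversion, P = rho*g*Q*H; P_in = P/eta.
Step 1 — hydraulic power (P = rho*g*Q*H):
  P = 1000 * 9.81 * 0.06862 * 24.81 = 16701.2 W
Step 2 — input power: P_in = P/eta = 16701.2 / 0.6 = 27840 W
Therefore the shaft input power required = 27840 W.


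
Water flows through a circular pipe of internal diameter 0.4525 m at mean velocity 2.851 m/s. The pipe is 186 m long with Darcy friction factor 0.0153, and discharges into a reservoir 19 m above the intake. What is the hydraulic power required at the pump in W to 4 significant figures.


Approach: apply continuity + Darcy-Weisbach + hydraulic power, Q = A*v; hf = f*(L/D)*(v^2/(2g)); H = static + hf; P = rho*g*Q*H.
Step 1 — flow rate (continuity, Q = A*v):
  A = pi*(0.4525/2)^2 = 0.160815 m^2
  Q = 0.160815 * 2.851 = 0.458484 m^3/s
Step 2 — friction head loss (Darcy-Weisbach):
  hf = 0.0153 * (186/0.4525) * (2.851^2 / (2*9.81))
  hf = 2.60544 m
Step 3 — total head: H = 19 + 2.60544 = 21.6054 m
Step 4 — hydraulic power (P = rho*g*Q*H):
  P = 1000 * 9.81 * 0.458484 * 21.6054 = 97180 W
Therefore the hydraulic power required at the pump = 97180 W.


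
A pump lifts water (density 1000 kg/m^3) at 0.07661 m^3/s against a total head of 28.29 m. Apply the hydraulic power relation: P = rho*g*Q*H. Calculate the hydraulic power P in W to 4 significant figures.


P = 1000 * 9.81 * 0.07661 * 28.29 = 21260 W
Therefore the hydraulic power P = 21260 W.


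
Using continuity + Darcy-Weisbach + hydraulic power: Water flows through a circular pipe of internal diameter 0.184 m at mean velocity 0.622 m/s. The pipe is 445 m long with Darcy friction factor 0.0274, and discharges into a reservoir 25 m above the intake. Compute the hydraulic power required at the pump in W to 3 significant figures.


Approach: apply continuity + Darcy-Weisbach + hydraulic power, Q = A*v; hf = f*(L/D)*(v^2/(2g)); H = static + hf; P = rho*g*Q*H.
Step 1 — flow rate (continuity, Q = A*v):
  A = pi*(0.184/2)^2 = 0.026590 m^2
  Q = 0.026590 * 0.622 = 0.016539 m^3/s
Step 2 — friction head loss (Darcy-Weisbach):
  hf = 0.0274 * (445/0.184) * (0.622^2 / (2*9.81))
  hf = 1.3067 m
Step 3 — total head: H = 25 + 1.3067 = 26.307 m
Step 4 — hydraulic power (P = rho*g*Q*H):
  P = 1000 * 9.81 * 0.016539 * 26.307 = 4270 W
Therefore the hydraulic power required at the pump = 4270 W.


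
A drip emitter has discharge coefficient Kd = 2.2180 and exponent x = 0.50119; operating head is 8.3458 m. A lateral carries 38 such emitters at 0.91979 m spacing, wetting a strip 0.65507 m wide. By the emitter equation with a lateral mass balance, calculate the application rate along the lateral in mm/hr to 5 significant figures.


Approach: apply the emitter equation with a lateral mass balance, q = Kd*h^x; Q = n*q; rate = Q/(n*spacing*width).
Step 1 — single emitter flow (q = Kd*h^x):
  q = 2.2180 * 8.3458^0.50119 = 6.423801 L/hr
Step 2 — total lateral flow: Q = 38 * 6.423801 = 244.1044 L/hr
Step 3 — wetted area: A = 38 * 0.91979 * 0.65507 = 22.89602 m^2
Step 4 — application rate: Q/A = 244.1044/22.89602 = 10.661 mm/hr
Therefore the application rate along the lateral = 10.661 mm/hr.


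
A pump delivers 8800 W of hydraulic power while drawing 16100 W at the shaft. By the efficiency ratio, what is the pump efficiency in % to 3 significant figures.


Approach: apply the efficiency ratio, eta = (P_out/P_in)*100.
eta = (8800 / 16100) * 100 = 54.7 %
Therefore the pump efficiency = 54.7 %.


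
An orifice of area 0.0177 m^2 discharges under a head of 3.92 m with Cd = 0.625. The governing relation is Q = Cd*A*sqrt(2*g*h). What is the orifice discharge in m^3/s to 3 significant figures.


Q = 0.625 * 0.0177 * sqrt(2*9.81*3.92) = 0.0970 m^3/s
Therefore the orifice discharge = 0.0970 m^3/s.


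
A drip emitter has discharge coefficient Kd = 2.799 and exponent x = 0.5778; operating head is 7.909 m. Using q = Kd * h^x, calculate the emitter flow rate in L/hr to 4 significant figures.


q = 2.799 * 7.909^0.5778 = 9.246 L/hr
Therefore the emitter flow rate = 9.246 L/hr.


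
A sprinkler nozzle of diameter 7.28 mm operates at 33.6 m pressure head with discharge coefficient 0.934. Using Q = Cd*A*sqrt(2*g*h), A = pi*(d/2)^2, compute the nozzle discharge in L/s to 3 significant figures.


A = pi*(7.28e-3/2)^2 = 4.1625e-05 m^2
Q = 0.934 * 4.1625e-05 * sqrt(2*9.81*33.6) * 1000 = 0.998 L/s
Therefore the nozzle discharge = 0.998 L/s.


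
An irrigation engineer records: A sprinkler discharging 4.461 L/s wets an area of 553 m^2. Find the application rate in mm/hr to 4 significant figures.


Approach: apply the application rate relation, rate = (Q/A)*3600.
rate = (4.461 / 553) * 3600 = 29.04 mm/hr
Therefore the application rate = 29.04 mm/hr.


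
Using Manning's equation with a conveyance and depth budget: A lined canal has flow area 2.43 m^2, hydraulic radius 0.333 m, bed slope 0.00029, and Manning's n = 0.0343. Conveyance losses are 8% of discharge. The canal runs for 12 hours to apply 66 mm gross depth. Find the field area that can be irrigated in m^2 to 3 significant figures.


Approach: apply Manning's equation with a conveyance and depth budget, Q = (1/n)*A*R^(2/3)*S^(1/2); Q_field = Q*(1-loss); Area = Q_field*t/(d/1000).
Step 1 — canal discharge (Manning's equation):
  Q = (1/0.0343) * 2.43 * 0.333^(2/3) * 0.00029^(1/2) = 0.57962 m^3/s
Step 2 — delivered flow: Q_field = 0.57962*(1 - 8/100) = 0.53325 m^3/s
Step 3 — volume delivered: V = 0.53325 * 12*3600 = 23036 m^3
Step 4 — area served: A = V / (depth/1000) = 23036 / 0.066 = 349000 m^2
Therefore the field area that can be irrigated = 349000 m^2.


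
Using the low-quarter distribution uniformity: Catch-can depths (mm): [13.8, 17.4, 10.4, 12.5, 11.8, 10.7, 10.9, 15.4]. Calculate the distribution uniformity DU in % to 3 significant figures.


Approach: apply the low-quarter distribution uniformity, DU = (mean of lowest quarter of readings / overall mean)*100.
sorted lowest 2 of 8: [10.4, 10.7] -> mean = 10.550 mm
overall mean = 12.863 mm
DU = (10.550/12.863)*100 = 82.0 %
Therefore the distribution uniformity DU = 82.0 %.


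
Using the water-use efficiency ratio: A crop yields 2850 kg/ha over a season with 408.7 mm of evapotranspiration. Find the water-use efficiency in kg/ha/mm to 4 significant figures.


Approach: apply the water-use efficiency ratio, WUE = yield/ET.
WUE = 2850 / 408.7 = 6.973 kg/ha/mm
Therefore the water-use efficiency = 6.973 kg/ha/mm.


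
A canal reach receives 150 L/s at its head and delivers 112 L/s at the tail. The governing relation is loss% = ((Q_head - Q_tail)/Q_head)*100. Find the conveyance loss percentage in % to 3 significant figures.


loss = ((150 - 112)/150)*100 = 25.3 %
Therefore the conveyance loss percentage = 25.3 %.


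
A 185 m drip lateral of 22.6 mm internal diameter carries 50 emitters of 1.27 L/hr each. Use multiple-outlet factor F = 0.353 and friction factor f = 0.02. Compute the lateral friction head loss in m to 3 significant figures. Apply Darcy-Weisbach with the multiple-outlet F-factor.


Approach: apply Darcy-Weisbach with the multiple-outlet F-factor, Q = n*q/(3600*1000) m^3/s; v = Q/A; hf = F*f*(L/D)*(v^2/(2g)).
Q = 50*1.27/(3600*1000) = 1.7639e-05 m^3/s
A = pi*(22.6e-3/2)^2 = 4.0115e-04 m^2, so v = Q/A = 0.043971 m/s
hf = 0.353*0.02*(185/0.0226)*(0.043971^2/(2*9.81)) = 0.00570 m
Therefore the lateral friction head loss = 0.00570 m.


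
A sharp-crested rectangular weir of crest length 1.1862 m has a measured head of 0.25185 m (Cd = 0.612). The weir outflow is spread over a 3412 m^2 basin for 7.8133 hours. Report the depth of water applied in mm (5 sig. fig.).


Approach: apply the rectangular weir equation with a volume-to-depth conversion, Q = (2/3)*Cd*L*sqrt(2g)*H^1.5; d = Q*t/A * 1000.
Step 1 — weir discharge:
  Q = (2/3)*0.612*1.1862*sqrt(2*9.81)*0.25185^1.5 = 0.2709446 m^3/s
Step 2 — volume: V = 0.2709446 * 7.8133*3600 = 7621.097 m^3
Step 3 — depth: d = V/A * 1000 = 7621.097/3412 * 1000 = 2233.6 mm
Therefore the depth of water applied = 2233.6 mm.


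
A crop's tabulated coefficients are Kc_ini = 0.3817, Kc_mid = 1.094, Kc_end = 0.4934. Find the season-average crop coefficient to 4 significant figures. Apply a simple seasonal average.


Approach: apply a simple seasonal average, Kc_avg = (Kc_ini + Kc_mid + Kc_end)/3.
Kc_avg = (0.3817 + 1.094 + 0.4934)/3 = 0.6564
Therefore the season-average crop coefficient = 0.6564.


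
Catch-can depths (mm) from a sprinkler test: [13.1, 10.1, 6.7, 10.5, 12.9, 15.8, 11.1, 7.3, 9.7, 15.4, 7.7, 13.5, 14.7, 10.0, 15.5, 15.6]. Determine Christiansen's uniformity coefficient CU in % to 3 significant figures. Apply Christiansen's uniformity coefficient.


Approach: apply Christiansen's uniformity coefficient, CU = (1 - mean_abs_deviation/mean)*100.
mean = 11.850 mm
mean |d_i - mean| = 2.7125 mm
CU = (1 - 2.7125/11.850)*100 = 77.1 %
Therefore Christiansen's uniformity coefficient CU = 77.1 %.


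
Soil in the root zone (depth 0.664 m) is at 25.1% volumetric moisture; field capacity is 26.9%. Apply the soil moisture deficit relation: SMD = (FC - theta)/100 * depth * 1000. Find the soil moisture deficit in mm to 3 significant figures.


SMD = (26.9 - 25.1)/100 * 0.664 * 1000 = 12.0 mm
Therefore the soil moisture deficit = 12.0 mm.


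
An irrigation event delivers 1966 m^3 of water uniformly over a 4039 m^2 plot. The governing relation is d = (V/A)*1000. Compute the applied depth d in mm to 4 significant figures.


d = (1966 / 4039) * 1000 = 486.8 mm
Therefore the applied depth d = 486.8 mm.


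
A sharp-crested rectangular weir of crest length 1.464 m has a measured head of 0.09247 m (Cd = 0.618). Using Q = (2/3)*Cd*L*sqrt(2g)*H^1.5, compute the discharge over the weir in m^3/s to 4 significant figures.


Q = (2/3)*0.618*1.464*sqrt(2*9.81)*0.09247^1.5 = 0.07513 m^3/s
Therefore the discharge over the weir = 0.07513 m^3/s.


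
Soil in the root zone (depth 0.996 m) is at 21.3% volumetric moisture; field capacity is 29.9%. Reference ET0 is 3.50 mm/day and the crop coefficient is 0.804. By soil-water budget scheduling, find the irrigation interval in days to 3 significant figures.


Approach: apply soil-water budget scheduling, SMD = (FC-theta)/100*depth*1000; ETc = ET0*Kc; interval = SMD/ETc.
Step 1 — soil moisture deficit:
  SMD = (29.9 - 21.3)/100 * 0.996 * 1000 = 85.656 mm
Step 2 — daily crop ET (ETc = ET0*Kc):
  ETc = 3.50 * 0.804 = 2.8140 mm/day
Step 3 — irrigation interval (SMD/ETc):
  interval = 85.656 / 2.8140 = 30.4 days
Therefore the irrigation interval = 30.4 days.


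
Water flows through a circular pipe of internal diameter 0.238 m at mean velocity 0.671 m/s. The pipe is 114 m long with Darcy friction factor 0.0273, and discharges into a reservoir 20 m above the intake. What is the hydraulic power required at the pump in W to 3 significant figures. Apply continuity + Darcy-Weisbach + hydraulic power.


Approach: apply continuity + Darcy-Weisbach + hydraulic power, Q = A*v; hf = f*(L/D)*(v^2/(2g)); H = static + hf; P = rho*g*Q*H.
Step 1 — flow rate (continuity, Q = A*v):
  A = pi*(0.238/2)^2 = 0.044488 m^2
  Q = 0.044488 * 0.671 = 0.029852 m^3/s
Step 2 — friction head loss (Darcy-Weisbach):
  hf = 0.0273 * (114/0.238) * (0.671^2 / (2*9.81))
  hf = 0.30008 m
Step 3 — total head: H = 20 + 0.30008 = 20.300 m
Step 4 — hydraulic power (P = rho*g*Q*H):
  P = 1000 * 9.81 * 0.029852 * 20.300 = 5940 W
Therefore the hydraulic power required at the pump = 5940 W.


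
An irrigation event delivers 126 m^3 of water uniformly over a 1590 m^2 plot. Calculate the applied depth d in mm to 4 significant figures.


Approach: apply depth from volume over area, d = (V/A)*1000.
d = (126 / 1590) * 1000 = 79.25 mm
Therefore the applied depth d = 79.25 mm.


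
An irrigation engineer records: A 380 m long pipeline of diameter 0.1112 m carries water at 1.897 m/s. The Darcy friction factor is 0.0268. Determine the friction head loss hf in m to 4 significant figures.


Approach: apply the Darcy-Weisbach equation, hf = f*(L/D)*(v^2/(2g)).
hf = 0.0268 * (380/0.1112) * (1.897^2 / (2*9.81))
hf = 16.80 m
Therefore the friction head loss hf = 16.80 m.


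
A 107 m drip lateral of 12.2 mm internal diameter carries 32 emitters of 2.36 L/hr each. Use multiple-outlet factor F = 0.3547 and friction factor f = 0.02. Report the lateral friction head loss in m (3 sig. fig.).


Approach: apply Darcy-Weisbach with the multiple-outlet F-factor, Q = n*q/(3600*1000) m^3/s; v = Q/A; hf = F*f*(L/D)*(v^2/(2g)).
Q = 32*2.36/(3600*1000) = 2.0978e-05 m^3/s
A = pi*(12.2e-3/2)^2 = 1.1690e-04 m^2, so v = Q/A = 0.17945 m/s
hf = 0.3547*0.02*(107/0.0122)*(0.17945^2/(2*9.81)) = 0.102 m
Therefore the lateral friction head loss = 0.102 m.


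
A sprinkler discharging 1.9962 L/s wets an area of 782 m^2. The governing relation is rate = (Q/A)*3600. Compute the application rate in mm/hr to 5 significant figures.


rate = (1.9962 / 782) * 3600 = 9.1897 mm/hr
Therefore the application rate = 9.1897 mm/hr.


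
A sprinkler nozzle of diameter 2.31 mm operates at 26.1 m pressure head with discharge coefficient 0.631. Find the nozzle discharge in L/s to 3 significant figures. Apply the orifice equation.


Approach: apply the orifice equation, Q = Cd*A*sqrt(2*g*h), A = pi*(d/2)^2.
A = pi*(2.31e-3/2)^2 = 4.1910e-06 m^2
Q = 0.631 * 4.1910e-06 * sqrt(2*9.81*26.1) * 1000 = 0.0598 L/s
Therefore the nozzle discharge = 0.0598 L/s.


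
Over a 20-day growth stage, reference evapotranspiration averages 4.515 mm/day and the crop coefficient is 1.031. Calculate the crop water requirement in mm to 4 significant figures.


Approach: apply the crop water requirement relation, CWR = ET0 * Kc * days.
CWR = 4.515 * 1.031 * 20 = 93.10 mm
Therefore the crop water requirement = 93.10 mm.


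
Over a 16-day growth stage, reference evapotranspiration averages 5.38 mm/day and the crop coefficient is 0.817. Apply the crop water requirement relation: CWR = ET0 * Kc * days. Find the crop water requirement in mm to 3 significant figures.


CWR = 5.38 * 0.817 * 16 = 70.3 mm
Therefore the crop water requirement = 70.3 mm.


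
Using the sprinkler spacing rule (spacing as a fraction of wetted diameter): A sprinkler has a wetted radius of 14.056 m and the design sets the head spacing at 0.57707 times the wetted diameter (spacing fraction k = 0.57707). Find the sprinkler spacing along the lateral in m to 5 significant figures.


Approach: apply the sprinkler spacing rule (spacing as a fraction of wetted diameter), S = k*(2*R).
S = 0.57707 * (2 * 14.056) = 16.223 m
Therefore the sprinkler spacing along the lateral = 16.223 m.


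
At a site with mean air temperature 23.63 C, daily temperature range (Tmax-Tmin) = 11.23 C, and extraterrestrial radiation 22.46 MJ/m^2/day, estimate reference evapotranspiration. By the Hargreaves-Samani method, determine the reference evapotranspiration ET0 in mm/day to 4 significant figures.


Approach: apply the Hargreaves-Samani method, ET0 = 0.0023*(Tmean+17.8)*sqrt(Tmax-Tmin)*0.408*Ra.
ET0 = 0.0023*(23.63+17.8)*sqrt(11.23)*0.408*22.46 = 2.926 mm/day
Therefore the reference evapotranspiration ET0 = 2.926 mm/day.


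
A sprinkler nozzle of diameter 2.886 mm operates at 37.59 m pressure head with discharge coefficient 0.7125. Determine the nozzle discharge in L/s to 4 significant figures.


Approach: apply the orifice equation, Q = Cd*A*sqrt(2*g*h), A = pi*(d/2)^2.
A = pi*(2.886e-3/2)^2 = 6.54158e-06 m^2
Q = 0.7125 * 6.54158e-06 * sqrt(2*9.81*37.59) * 1000 = 0.1266 L/s
Therefore the nozzle discharge = 0.1266 L/s.


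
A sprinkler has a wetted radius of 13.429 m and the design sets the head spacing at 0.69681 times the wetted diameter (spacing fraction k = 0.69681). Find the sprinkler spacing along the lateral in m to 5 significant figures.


Approach: apply the sprinkler spacing rule (spacing as a fraction of wetted diameter), S = k*(2*R).
S = 0.69681 * (2 * 13.429) = 18.715 m
Therefore the sprinkler spacing along the lateral = 18.715 m.


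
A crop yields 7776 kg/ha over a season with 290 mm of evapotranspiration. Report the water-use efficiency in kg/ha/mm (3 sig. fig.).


Approach: apply the water-use efficiency ratio, WUE = yield/ET.
WUE = 7776 / 290 = 26.8 kg/ha/mm
Therefore the water-use efficiency = 26.8 kg/ha/mm.


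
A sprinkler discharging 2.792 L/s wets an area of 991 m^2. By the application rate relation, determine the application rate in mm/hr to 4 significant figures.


Approach: apply the application rate relation, rate = (Q/A)*3600.
rate = (2.792 / 991) * 3600 = 10.14 mm/hr
Therefore the application rate = 10.14 mm/hr.


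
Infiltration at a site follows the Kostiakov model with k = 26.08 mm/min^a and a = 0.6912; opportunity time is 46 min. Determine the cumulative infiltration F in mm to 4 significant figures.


Approach: apply the Kostiakov infiltration equation, F = k*t^a.
F = 26.08 * 46^0.6912 = 367.8 mm
Therefore the cumulative infiltration F = 367.8 mm.


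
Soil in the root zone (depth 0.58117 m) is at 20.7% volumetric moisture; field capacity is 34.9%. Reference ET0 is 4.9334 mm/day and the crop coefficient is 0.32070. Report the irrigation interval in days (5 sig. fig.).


Approach: apply soil-water budget scheduling, SMD = (FC-theta)/100*depth*1000; ETc = ET0*Kc; interval = SMD/ETc.
Step 1 — soil moisture deficit:
  SMD = (34.9 - 20.7)/100 * 0.58117 * 1000 = 82.52614 mm
Step 2 — daily crop ET (ETc = ET0*Kc):
  ETc = 4.9334 * 0.32070 = 1.582141 mm/day
Step 3 — irrigation interval (SMD/ETc):
  interval = 82.52614 / 1.582141 = 52.161 days
Therefore the irrigation interval = 52.161 days.


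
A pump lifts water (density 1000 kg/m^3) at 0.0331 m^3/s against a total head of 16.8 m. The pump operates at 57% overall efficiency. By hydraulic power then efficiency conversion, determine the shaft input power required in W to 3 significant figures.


Approach: apply hydraulic power then efficiency conversion, P = rho*g*Q*H; P_in = P/eta.
Step 1 — hydraulic power (P = rho*g*Q*H):
  P = 1000 * 9.81 * 0.0331 * 16.8 = 5455.1 W
Step 2 — input power: P_in = P/eta = 5455.1 / 0.57 = 9570 W
Therefore the shaft input power required = 9570 W.


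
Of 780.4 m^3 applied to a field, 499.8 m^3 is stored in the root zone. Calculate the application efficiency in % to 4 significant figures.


Approach: apply the application efficiency ratio, Ea = (stored/applied)*100.
Ea = (499.8/780.4)*100 = 64.04 %
Therefore the application efficiency = 64.04 %.


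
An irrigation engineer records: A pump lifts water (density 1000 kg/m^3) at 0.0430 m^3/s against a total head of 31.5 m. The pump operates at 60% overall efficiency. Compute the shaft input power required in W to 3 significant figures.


Approach: apply hydraulic power then efficiency conversion, P = rho*g*Q*H; P_in = P/eta.
Step 1 — hydraulic power (P = rho*g*Q*H):
  P = 1000 * 9.81 * 0.0430 * 31.5 = 13288 W
Step 2 — input power: P_in = P/eta = 13288 / 0.6 = 22100 W
Therefore the shaft input power required = 22100 W.


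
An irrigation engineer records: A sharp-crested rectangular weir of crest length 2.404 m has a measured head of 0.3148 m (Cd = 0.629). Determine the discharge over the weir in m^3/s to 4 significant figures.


Approach: apply the rectangular weir equation, Q = (2/3)*Cd*L*sqrt(2g)*H^1.5.
Q = (2/3)*0.629*2.404*sqrt(2*9.81)*0.3148^1.5 = 0.7887 m^3/s
Therefore the discharge over the weir = 0.7887 m^3/s.


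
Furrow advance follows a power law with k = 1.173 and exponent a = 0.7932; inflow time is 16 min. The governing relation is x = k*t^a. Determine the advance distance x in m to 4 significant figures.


x = 1.173 * 16^0.7932 = 10.58 m
Therefore the advance distance x = 10.58 m.


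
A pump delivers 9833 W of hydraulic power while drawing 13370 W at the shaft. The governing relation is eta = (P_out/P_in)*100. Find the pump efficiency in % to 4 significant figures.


eta = (9833 / 13370) * 100 = 73.55 %
Therefore the pump efficiency = 73.55 %.


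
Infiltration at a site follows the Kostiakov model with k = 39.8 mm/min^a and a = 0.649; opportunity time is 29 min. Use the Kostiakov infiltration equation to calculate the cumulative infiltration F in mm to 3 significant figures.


Approach: apply the Kostiakov infiltration equation, F = k*t^a.
F = 39.8 * 29^0.649 = 354 mm
Therefore the cumulative infiltration F = 354 mm.


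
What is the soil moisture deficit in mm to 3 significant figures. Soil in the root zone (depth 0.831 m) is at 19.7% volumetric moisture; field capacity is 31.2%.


Approach: apply the soil moisture deficit relation, SMD = (FC - theta)/100 * depth * 1000.
SMD = (31.2 - 19.7)/100 * 0.831 * 1000 = 95.6 mm
Therefore the soil moisture deficit = 95.6 mm.


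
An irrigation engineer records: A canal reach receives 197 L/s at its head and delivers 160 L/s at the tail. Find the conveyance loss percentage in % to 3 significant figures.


Approach: apply the conveyance loss ratio, loss% = ((Q_head - Q_tail)/Q_head)*100.
loss = ((197 - 160)/197)*100 = 18.8 %
Therefore the conveyance loss percentage = 18.8 %.


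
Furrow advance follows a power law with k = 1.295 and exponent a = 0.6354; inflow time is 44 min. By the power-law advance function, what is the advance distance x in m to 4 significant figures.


Approach: apply the power-law advance function, x = k*t^a.
x = 1.295 * 44^0.6354 = 14.34 m
Therefore the advance distance x = 14.34 m.


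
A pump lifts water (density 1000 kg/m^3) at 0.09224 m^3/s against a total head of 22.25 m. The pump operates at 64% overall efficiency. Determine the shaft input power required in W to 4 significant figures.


Approach: apply hydraulic power then efficiency conversion, P = rho*g*Q*H; P_in = P/eta.
Step 1 — hydraulic power (P = rho*g*Q*H):
  P = 1000 * 9.81 * 0.09224 * 22.25 = 20133.5 W
Step 2 — input power: P_in = P/eta = 20133.5 / 0.64 = 31460 W
Therefore the shaft input power required = 31460 W.


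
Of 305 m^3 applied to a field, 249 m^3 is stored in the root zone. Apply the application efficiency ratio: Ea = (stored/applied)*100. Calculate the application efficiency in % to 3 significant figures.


Ea = (249/305)*100 = 81.6 %
Therefore the application efficiency = 81.6 %.


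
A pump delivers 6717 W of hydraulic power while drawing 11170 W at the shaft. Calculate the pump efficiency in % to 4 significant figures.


Approach: apply the efficiency ratio, eta = (P_out/P_in)*100.
eta = (6717 / 11170) * 100 = 60.13 %
Therefore the pump efficiency = 60.13 %.


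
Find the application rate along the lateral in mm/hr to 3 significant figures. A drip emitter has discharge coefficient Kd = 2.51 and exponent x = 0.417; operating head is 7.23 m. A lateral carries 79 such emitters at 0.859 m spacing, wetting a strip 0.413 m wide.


Approach: apply the emitter equation with a lateral mass balance, q = Kd*h^x; Q = n*q; rate = Q/(n*spacing*width).
Step 1 — single emitter flow (q = Kd*h^x):
  q = 2.51 * 7.23^0.417 = 5.7271 L/hr
Step 2 — total lateral flow: Q = 79 * 5.7271 = 452.44 L/hr
Step 3 — wetted area: A = 79 * 0.859 * 0.413 = 28.027 m^2
Step 4 — application rate: Q/A = 452.44/28.027 = 16.1 mm/hr
Therefore the application rate along the lateral = 16.1 mm/hr.


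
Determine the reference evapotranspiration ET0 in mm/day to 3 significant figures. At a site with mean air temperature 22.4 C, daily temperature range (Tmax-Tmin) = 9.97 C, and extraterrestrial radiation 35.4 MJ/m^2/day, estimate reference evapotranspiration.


Approach: apply the Hargreaves-Samani method, ET0 = 0.0023*(Tmean+17.8)*sqrt(Tmax-Tmin)*0.408*Ra.
ET0 = 0.0023*(22.4+17.8)*sqrt(9.97)*0.408*35.4 = 4.22 mm/day
Therefore the reference evapotranspiration ET0 = 4.22 mm/day.


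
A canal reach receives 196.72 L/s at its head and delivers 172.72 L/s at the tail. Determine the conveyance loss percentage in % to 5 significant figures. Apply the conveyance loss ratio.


Approach: apply the conveyance loss ratio, loss% = ((Q_head - Q_tail)/Q_head)*100.
loss = ((196.72 - 172.72)/196.72)*100 = 12.200 %
Therefore the conveyance loss percentage = 12.200 %.


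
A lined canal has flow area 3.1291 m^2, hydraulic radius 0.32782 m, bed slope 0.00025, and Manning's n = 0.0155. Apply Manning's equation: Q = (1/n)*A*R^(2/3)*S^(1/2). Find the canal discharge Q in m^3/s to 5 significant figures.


Q = (1/0.0155) * 3.1291 * 0.32782^(2/3) * 0.00025^(1/2) = 1.5176 m^3/s
Therefore the canal discharge Q = 1.5176 m^3/s.


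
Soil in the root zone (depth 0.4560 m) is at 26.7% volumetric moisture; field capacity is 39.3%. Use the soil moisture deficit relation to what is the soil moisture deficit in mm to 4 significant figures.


Approach: apply the soil moisture deficit relation, SMD = (FC - theta)/100 * depth * 1000.
SMD = (39.3 - 26.7)/100 * 0.4560 * 1000 = 57.46 mm
Therefore the soil moisture deficit = 57.46 mm.


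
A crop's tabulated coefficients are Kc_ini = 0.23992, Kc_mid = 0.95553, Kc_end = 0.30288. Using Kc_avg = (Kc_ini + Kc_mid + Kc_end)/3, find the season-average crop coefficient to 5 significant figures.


Kc_avg = (0.23992 + 0.95553 + 0.30288)/3 = 0.49944
Therefore the season-average crop coefficient = 0.49944.


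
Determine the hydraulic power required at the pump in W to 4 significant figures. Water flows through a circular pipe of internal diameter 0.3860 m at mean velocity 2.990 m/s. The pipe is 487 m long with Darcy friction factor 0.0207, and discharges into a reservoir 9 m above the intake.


Approach: apply continuity + Darcy-Weisbach + hydraulic power, Q = A*v; hf = f*(L/D)*(v^2/(2g)); H = static + hf; P = rho*g*Q*H.
Step 1 — flow rate (continuity, Q = A*v):
  A = pi*(0.3860/2)^2 = 0.117021 m^2
  Q = 0.117021 * 2.990 = 0.349893 m^3/s
Step 2 — friction head loss (Darcy-Weisbach):
  hf = 0.0207 * (487/0.3860) * (2.990^2 / (2*9.81))
  hf = 11.9002 m
Step 3 — total head: H = 9 + 11.9002 = 20.9002 m
Step 4 — hydraulic power (P = rho*g*Q*H):
  P = 1000 * 9.81 * 0.349893 * 20.9002 = 71740 W
Therefore the hydraulic power required at the pump = 71740 W.


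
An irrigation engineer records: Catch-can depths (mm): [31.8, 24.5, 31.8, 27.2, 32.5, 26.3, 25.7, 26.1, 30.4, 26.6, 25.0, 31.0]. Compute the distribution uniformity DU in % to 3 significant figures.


Approach: apply the low-quarter distribution uniformity, DU = (mean of lowest quarter of readings / overall mean)*100.
sorted lowest 3 of 12: [24.5, 25.0, 25.7] -> mean = 25.067 mm
overall mean = 28.242 mm
DU = (25.067/28.242)*100 = 88.8 %
Therefore the distribution uniformity DU = 88.8 %.


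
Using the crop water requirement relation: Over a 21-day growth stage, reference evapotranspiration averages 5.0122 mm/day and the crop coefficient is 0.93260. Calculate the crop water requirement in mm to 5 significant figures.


Approach: apply the crop water requirement relation, CWR = ET0 * Kc * days.
CWR = 5.0122 * 0.93260 * 21 = 98.162 mm
Therefore the crop water requirement = 98.162 mm.


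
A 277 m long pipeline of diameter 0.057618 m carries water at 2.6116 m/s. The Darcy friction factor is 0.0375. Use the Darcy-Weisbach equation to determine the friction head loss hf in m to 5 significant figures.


Approach: apply the Darcy-Weisbach equation, hf = f*(L/D)*(v^2/(2g)).
hf = 0.0375 * (277/0.057618) * (2.6116^2 / (2*9.81))
hf = 62.671 m
Therefore the friction head loss hf = 62.671 m.


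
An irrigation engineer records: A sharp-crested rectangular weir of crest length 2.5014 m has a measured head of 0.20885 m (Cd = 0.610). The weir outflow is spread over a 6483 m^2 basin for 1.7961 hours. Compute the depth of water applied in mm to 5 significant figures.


Approach: apply the rectangular weir equation with a volume-to-depth conversion, Q = (2/3)*Cd*L*sqrt(2g)*H^1.5; d = Q*t/A * 1000.
Step 1 — weir discharge:
  Q = (2/3)*0.610*2.5014*sqrt(2*9.81)*0.20885^1.5 = 0.4300540 m^3/s
Step 2 — volume: V = 0.4300540 * 1.7961*3600 = 2780.712 m^3
Step 3 — depth: d = V/A * 1000 = 2780.712/6483 * 1000 = 428.92 mm
Therefore the depth of water applied = 428.92 mm.


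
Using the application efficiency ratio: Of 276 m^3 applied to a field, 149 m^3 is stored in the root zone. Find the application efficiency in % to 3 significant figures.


Approach: apply the application efficiency ratio, Ea = (stored/applied)*100.
Ea = (149/276)*100 = 54.0 %
Therefore the application efficiency = 54.0 %.


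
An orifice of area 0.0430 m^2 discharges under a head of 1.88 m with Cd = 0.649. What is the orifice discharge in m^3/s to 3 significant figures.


Approach: apply the orifice equation, Q = Cd*A*sqrt(2*g*h).
Q = 0.649 * 0.0430 * sqrt(2*9.81*1.88) = 0.169 m^3/s
Therefore the orifice discharge = 0.169 m^3/s.


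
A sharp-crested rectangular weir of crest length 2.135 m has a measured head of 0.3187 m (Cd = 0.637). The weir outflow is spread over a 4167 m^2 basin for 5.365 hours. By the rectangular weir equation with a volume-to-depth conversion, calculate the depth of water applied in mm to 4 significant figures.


Approach: apply the rectangular weir equation with a volume-to-depth conversion, Q = (2/3)*Cd*L*sqrt(2g)*H^1.5; d = Q*t/A * 1000.
Step 1 — weir discharge:
  Q = (2/3)*0.637*2.135*sqrt(2*9.81)*0.3187^1.5 = 0.722551 m^3/s
Step 2 — volume: V = 0.722551 * 5.365*3600 = 13955.4 m^3
Step 3 — depth: d = V/A * 1000 = 13955.4/4167 * 1000 = 3349 mm
Therefore the depth of water applied = 3349 mm.


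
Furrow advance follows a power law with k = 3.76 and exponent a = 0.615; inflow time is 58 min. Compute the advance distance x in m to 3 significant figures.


Approach: apply the power-law advance function, x = k*t^a.
x = 3.76 * 58^0.615 = 45.7 m
Therefore the advance distance x = 45.7 m.


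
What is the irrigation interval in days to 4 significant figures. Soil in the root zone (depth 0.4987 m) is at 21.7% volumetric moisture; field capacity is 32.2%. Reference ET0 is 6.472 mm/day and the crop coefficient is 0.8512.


Approach: apply soil-water budget scheduling, SMD = (FC-theta)/100*depth*1000; ETc = ET0*Kc; interval = SMD/ETc.
Step 1 — soil moisture deficit:
  SMD = (32.2 - 21.7)/100 * 0.4987 * 1000 = 52.3635 mm
Step 2 — daily crop ET (ETc = ET0*Kc):
  ETc = 6.472 * 0.8512 = 5.50897 mm/day
Step 3 — irrigation interval (SMD/ETc):
  interval = 52.3635 / 5.50897 = 9.505 days
Therefore the irrigation interval = 9.505 days.


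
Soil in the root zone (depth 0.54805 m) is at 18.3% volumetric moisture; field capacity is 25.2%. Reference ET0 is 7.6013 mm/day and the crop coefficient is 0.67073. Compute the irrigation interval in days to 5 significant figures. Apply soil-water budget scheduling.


Approach: apply soil-water budget scheduling, SMD = (FC-theta)/100*depth*1000; ETc = ET0*Kc; interval = SMD/ETc.
Step 1 — soil moisture deficit:
  SMD = (25.2 - 18.3)/100 * 0.54805 * 1000 = 37.81545 mm
Step 2 — daily crop ET (ETc = ET0*Kc):
  ETc = 7.6013 * 0.67073 = 5.098420 mm/day
Step 3 — irrigation interval (SMD/ETc):
  interval = 37.81545 / 5.098420 = 7.4171 days
Therefore the irrigation interval = 7.4171 days.


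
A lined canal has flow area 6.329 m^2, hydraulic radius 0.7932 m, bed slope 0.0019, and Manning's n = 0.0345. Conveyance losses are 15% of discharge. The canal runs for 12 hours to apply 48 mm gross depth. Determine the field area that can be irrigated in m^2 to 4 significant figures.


Approach: apply Manning's equation with a conveyance and depth budget, Q = (1/n)*A*R^(2/3)*S^(1/2); Q_field = Q*(1-loss); Area = Q_field*t/(d/1000).
Step 1 — canal discharge (Manning's equation):
  Q = (1/0.0345) * 6.329 * 0.7932^(2/3) * 0.0019^(1/2) = 6.85196 m^3/s
Step 2 — delivered flow: Q_field = 6.85196*(1 - 15/100) = 5.82416 m^3/s
Step 3 — volume delivered: V = 5.82416 * 12*3600 = 251604 m^3
Step 4 — area served: A = V / (depth/1000) = 251604 / 0.048 = 5242000 m^2
Therefore the field area that can be irrigated = 5242000 m^2.


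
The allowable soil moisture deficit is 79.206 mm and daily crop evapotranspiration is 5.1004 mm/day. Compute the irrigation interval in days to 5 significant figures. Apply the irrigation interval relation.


Approach: apply the irrigation interval relation, interval = SMD / ETc.
interval = 79.206 / 5.1004 = 15.529 days
Therefore the irrigation interval = 15.529 days.


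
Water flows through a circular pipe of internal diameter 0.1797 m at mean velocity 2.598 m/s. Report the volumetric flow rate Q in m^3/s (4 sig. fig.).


Approach: apply the continuity equation for pipe flow, Q = A * v with A = pi*(D/2)^2.
A = pi*(0.1797/2)^2 = 0.0253621 m^2
Q = 0.0253621 * 2.598 = 0.06589 m^3/s
Therefore the volumetric flow rate Q = 0.06589 m^3/s.


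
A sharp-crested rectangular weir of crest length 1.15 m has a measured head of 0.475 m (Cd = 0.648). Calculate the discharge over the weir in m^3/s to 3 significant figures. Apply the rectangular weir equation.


Approach: apply the rectangular weir equation, Q = (2/3)*Cd*L*sqrt(2g)*H^1.5.
Q = (2/3)*0.648*1.15*sqrt(2*9.81)*0.475^1.5 = 0.720 m^3/s
Therefore the discharge over the weir = 0.720 m^3/s.


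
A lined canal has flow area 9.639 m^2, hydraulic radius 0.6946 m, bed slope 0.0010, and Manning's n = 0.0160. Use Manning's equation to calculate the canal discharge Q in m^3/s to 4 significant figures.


Approach: apply Manning's equation, Q = (1/n)*A*R^(2/3)*S^(1/2).
Q = (1/0.0160) * 9.639 * 0.6946^(2/3) * 0.0010^(1/2) = 14.94 m^3/s
Therefore the canal discharge Q = 14.94 m^3/s.


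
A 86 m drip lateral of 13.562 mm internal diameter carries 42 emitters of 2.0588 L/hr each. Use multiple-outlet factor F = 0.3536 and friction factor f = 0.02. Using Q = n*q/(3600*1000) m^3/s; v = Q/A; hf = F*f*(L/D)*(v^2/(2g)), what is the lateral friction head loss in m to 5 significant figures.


Q = 42*2.0588/(3600*1000) = 2.401933e-05 m^3/s
A = pi*(13.562e-3/2)^2 = 1.444566e-04 m^2, so v = Q/A = 0.1662737 m/s
hf = 0.3536*0.02*(86/0.013562)*(0.1662737^2/(2*9.81)) = 0.063192 m
Therefore the lateral friction head loss = 0.063192 m.
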